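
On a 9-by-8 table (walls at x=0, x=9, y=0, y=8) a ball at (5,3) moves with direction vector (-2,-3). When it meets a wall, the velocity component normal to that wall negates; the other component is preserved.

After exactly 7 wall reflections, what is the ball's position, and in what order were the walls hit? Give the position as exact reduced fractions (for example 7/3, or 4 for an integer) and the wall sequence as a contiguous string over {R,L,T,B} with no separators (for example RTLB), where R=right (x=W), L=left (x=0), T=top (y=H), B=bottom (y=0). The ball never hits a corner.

1. t=1 → B at (3,0); v=(-2,3)
2. t=3/2 → L at (0,9/2); v=(2,3)
3. t=7/6 → T at (7/3,8); v=(2,-3)
4. t=8/3 → B at (23/3,0); v=(2,3)
5. t=2/3 → R at (9,2); v=(-2,3)
6. t=2 → T at (5,8); v=(-2,-3)
7. t=5/2 → L at (0,1/2); v=(2,-3)

Final position: (0,1/2)
Wall sequence: BLTBRTL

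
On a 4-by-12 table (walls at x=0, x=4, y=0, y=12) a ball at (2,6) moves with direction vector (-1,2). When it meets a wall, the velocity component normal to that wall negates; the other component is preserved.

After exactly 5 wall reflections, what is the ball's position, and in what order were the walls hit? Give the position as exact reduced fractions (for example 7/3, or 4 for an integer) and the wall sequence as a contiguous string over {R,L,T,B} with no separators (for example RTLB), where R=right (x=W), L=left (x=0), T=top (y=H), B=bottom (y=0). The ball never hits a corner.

1. t=2 → L at (0,10); v=(1,2)
2. t=1 → T at (1,12); v=(1,-2)
3. t=3 → R at (4,6); v=(-1,-2)
4. t=3 → B at (1,0); v=(-1,2)
5. t=1 → L at (0,2); v=(1,2)

Final position: (0,2)
Wall sequence: LTRBL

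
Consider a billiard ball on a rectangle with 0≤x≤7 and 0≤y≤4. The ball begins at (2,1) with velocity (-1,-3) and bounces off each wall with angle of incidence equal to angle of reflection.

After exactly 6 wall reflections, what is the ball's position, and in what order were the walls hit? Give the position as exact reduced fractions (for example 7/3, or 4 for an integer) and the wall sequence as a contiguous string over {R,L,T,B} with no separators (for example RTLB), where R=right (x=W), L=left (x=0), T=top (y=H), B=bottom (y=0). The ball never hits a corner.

Final position: (11/3,0)
Wall sequence: BTLBTB

1. t=1/3 → B at (5/3,0); v=(-1,3)
2. t=4/3 → T at (1/3,4); v=(-1,-3)
3. t=1/3 → L at (0,3); v=(1,-3)
4. t=1 → B at (1,0); v=(1,3)
5. t=4/3 → T at (7/3,4); v=(1,-3)
6. t=4/3 → B at (11/3,0); v=(1,3)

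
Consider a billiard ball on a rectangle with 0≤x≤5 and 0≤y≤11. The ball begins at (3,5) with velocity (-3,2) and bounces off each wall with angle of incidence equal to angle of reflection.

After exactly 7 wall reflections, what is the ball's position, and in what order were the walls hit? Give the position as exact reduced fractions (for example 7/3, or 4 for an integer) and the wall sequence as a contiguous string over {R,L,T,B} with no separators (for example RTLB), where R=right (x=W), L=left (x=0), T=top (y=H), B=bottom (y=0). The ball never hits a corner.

Final position: (5/2,0)
Wall sequence: LRTLRLB

1. t=1 → L at (0,7); v=(3,2)
2. t=5/3 → R at (5,31/3); v=(-3,2)
3. t=1/3 → T at (4,11); v=(-3,-2)
4. t=4/3 → L at (0,25/3); v=(3,-2)
5. t=5/3 → R at (5,5); v=(-3,-2)
6. t=5/3 → L at (0,5/3); v=(3,-2)
7. t=5/6 → B at (5/2,0); v=(3,2)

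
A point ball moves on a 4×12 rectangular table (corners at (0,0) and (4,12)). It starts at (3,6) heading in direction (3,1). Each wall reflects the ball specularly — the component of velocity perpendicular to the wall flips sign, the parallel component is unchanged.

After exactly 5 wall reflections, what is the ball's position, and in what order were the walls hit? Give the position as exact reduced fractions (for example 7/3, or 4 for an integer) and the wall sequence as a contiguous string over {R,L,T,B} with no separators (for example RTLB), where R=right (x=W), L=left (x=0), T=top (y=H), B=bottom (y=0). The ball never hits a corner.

Final position: (4,35/3)
Wall sequence: RLRLR

1. t=1/3 → R at (4,19/3); v=(-3,1)
2. t=4/3 → L at (0,23/3); v=(3,1)
3. t=4/3 → R at (4,9); v=(-3,1)
4. t=4/3 → L at (0,31/3); v=(3,1)
5. t=4/3 → R at (4,35/3); v=(-3,1)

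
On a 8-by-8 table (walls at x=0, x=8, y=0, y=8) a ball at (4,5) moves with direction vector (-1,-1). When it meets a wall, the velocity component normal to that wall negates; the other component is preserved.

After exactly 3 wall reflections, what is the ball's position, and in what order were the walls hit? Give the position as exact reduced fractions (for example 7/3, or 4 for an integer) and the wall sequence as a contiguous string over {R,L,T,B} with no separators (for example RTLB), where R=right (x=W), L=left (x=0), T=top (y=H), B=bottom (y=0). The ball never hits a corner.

1. t=4 → L at (0,1); v=(1,-1)
2. t=1 → B at (1,0); v=(1,1)
3. t=7 → R at (8,7); v=(-1,1)

Final position: (8,7)
Wall sequence: LBR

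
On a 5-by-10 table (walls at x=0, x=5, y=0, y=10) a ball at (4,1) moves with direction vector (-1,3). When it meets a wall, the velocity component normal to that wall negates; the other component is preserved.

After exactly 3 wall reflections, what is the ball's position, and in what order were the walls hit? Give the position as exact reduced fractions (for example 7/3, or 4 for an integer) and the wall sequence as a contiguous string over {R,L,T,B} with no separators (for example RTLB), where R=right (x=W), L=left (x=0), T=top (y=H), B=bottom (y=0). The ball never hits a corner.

1. t=3 → T at (1,10); v=(-1,-3)
2. t=1 → L at (0,7); v=(1,-3)
3. t=7/3 → B at (7/3,0); v=(1,3)

Final position: (7/3,0)
Wall sequence: TLB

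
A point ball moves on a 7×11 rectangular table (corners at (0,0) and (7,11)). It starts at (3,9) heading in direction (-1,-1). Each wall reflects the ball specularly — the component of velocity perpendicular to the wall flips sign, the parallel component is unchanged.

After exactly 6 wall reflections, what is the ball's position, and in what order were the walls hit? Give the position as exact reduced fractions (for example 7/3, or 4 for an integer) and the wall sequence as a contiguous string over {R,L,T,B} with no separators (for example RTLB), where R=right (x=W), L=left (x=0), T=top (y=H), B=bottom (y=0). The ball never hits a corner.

1. t=3 → L at (0,6); v=(1,-1)
2. t=6 → B at (6,0); v=(1,1)
3. t=1 → R at (7,1); v=(-1,1)
4. t=7 → L at (0,8); v=(1,1)
5. t=3 → T at (3,11); v=(1,-1)
6. t=4 → R at (7,7); v=(-1,-1)

Final position: (7,7)
Wall sequence: LBRLTR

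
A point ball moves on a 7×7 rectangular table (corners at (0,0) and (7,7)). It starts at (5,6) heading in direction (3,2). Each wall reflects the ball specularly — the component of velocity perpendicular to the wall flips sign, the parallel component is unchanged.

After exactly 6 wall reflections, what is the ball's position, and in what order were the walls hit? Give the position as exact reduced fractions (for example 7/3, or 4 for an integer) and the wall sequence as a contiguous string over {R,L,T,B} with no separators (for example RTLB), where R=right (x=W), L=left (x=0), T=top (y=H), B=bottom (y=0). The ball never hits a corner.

1. t=1/2 → T at (13/2,7); v=(3,-2)
2. t=1/6 → R at (7,20/3); v=(-3,-2)
3. t=7/3 → L at (0,2); v=(3,-2)
4. t=1 → B at (3,0); v=(3,2)
5. t=4/3 → R at (7,8/3); v=(-3,2)
6. t=13/6 → T at (1/2,7); v=(-3,-2)

Final position: (1/2,7)
Wall sequence: TRLBRT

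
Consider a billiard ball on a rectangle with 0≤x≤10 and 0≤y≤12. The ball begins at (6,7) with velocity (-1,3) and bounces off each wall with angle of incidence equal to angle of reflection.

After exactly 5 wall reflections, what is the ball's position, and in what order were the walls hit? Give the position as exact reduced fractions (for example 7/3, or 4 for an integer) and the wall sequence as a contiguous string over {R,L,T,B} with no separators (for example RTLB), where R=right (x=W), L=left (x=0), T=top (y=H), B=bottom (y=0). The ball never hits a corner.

Final position: (23/3,0)
Wall sequence: TBLTB

1. t=5/3 → T at (13/3,12); v=(-1,-3)
2. t=4 → B at (1/3,0); v=(-1,3)
3. t=1/3 → L at (0,1); v=(1,3)
4. t=11/3 → T at (11/3,12); v=(1,-3)
5. t=4 → B at (23/3,0); v=(1,3)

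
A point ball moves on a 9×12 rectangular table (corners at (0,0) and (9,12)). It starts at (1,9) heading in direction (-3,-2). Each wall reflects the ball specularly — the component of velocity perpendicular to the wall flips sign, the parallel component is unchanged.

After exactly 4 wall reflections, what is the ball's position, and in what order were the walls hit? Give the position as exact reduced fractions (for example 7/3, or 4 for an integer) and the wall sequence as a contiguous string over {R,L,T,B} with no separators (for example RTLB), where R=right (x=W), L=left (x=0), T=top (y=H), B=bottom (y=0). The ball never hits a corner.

Final position: (0,11/3)
Wall sequence: LRBL

1. t=1/3 → L at (0,25/3); v=(3,-2)
2. t=3 → R at (9,7/3); v=(-3,-2)
3. t=7/6 → B at (11/2,0); v=(-3,2)
4. t=11/6 → L at (0,11/3); v=(3,2)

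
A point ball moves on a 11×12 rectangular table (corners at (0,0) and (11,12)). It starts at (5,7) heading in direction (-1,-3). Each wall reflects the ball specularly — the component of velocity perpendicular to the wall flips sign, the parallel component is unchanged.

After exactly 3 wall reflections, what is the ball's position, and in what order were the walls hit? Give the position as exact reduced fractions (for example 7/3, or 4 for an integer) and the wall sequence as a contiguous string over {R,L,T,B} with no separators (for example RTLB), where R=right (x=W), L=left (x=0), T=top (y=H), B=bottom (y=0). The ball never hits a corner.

1. t=7/3 → B at (8/3,0); v=(-1,3)
2. t=8/3 → L at (0,8); v=(1,3)
3. t=4/3 → T at (4/3,12); v=(1,-3)

Final position: (4/3,12)
Wall sequence: BLT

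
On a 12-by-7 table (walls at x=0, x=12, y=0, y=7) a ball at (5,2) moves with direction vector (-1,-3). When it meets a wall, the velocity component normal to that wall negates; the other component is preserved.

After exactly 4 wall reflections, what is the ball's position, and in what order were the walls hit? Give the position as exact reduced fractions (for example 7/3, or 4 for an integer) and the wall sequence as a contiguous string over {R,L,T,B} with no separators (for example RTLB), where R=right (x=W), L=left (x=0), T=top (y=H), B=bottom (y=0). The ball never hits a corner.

1. t=2/3 → B at (13/3,0); v=(-1,3)
2. t=7/3 → T at (2,7); v=(-1,-3)
3. t=2 → L at (0,1); v=(1,-3)
4. t=1/3 → B at (1/3,0); v=(1,3)

Final position: (1/3,0)
Wall sequence: BTLB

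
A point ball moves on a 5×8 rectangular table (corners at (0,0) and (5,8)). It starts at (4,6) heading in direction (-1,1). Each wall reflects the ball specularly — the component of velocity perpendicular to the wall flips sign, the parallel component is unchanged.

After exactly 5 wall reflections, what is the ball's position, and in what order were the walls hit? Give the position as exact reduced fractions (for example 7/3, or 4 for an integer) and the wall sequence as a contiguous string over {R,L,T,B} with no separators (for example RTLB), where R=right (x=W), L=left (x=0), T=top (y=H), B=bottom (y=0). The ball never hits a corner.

1. t=2 → T at (2,8); v=(-1,-1)
2. t=2 → L at (0,6); v=(1,-1)
3. t=5 → R at (5,1); v=(-1,-1)
4. t=1 → B at (4,0); v=(-1,1)
5. t=4 → L at (0,4); v=(1,1)

Final position: (0,4)
Wall sequence: TLRBL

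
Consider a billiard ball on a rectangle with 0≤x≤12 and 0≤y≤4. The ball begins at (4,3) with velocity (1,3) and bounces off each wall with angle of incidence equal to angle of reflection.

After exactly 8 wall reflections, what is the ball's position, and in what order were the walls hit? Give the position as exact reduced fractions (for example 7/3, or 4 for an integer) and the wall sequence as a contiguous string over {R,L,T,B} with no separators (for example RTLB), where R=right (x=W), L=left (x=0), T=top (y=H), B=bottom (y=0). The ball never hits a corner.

1. t=1/3 → T at (13/3,4); v=(1,-3)
2. t=4/3 → B at (17/3,0); v=(1,3)
3. t=4/3 → T at (7,4); v=(1,-3)
4. t=4/3 → B at (25/3,0); v=(1,3)
5. t=4/3 → T at (29/3,4); v=(1,-3)
6. t=4/3 → B at (11,0); v=(1,3)
7. t=1 → R at (12,3); v=(-1,3)
8. t=1/3 → T at (35/3,4); v=(-1,-3)

Final position: (35/3,4)
Wall sequence: TBTBTBRT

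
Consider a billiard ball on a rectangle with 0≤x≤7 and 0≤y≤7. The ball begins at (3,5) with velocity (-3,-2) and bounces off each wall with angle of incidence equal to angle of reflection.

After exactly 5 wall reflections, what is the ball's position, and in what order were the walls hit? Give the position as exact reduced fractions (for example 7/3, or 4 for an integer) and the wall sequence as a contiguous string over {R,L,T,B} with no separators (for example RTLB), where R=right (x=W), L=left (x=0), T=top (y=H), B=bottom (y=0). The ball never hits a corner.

1. t=1 → L at (0,3); v=(3,-2)
2. t=3/2 → B at (9/2,0); v=(3,2)
3. t=5/6 → R at (7,5/3); v=(-3,2)
4. t=7/3 → L at (0,19/3); v=(3,2)
5. t=1/3 → T at (1,7); v=(3,-2)

Final position: (1,7)
Wall sequence: LBRLT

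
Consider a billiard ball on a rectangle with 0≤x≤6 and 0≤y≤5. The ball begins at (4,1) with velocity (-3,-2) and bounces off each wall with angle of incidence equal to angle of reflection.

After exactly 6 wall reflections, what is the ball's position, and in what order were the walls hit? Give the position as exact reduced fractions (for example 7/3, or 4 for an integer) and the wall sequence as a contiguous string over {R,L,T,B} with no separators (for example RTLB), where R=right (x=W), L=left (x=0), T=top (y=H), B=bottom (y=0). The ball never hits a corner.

Final position: (1/2,0)
Wall sequence: BLTRLB

1. t=1/2 → B at (5/2,0); v=(-3,2)
2. t=5/6 → L at (0,5/3); v=(3,2)
3. t=5/3 → T at (5,5); v=(3,-2)
4. t=1/3 → R at (6,13/3); v=(-3,-2)
5. t=2 → L at (0,1/3); v=(3,-2)
6. t=1/6 → B at (1/2,0); v=(3,2)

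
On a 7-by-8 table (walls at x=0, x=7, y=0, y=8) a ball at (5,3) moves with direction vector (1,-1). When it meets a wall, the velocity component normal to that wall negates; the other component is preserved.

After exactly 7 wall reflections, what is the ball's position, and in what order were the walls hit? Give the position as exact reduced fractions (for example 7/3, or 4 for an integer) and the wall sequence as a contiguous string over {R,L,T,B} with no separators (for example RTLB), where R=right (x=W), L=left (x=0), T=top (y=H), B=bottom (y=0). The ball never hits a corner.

Final position: (0,4)
Wall sequence: RBLTRBL

1. t=2 → R at (7,1); v=(-1,-1)
2. t=1 → B at (6,0); v=(-1,1)
3. t=6 → L at (0,6); v=(1,1)
4. t=2 → T at (2,8); v=(1,-1)
5. t=5 → R at (7,3); v=(-1,-1)
6. t=3 → B at (4,0); v=(-1,1)
7. t=4 → L at (0,4); v=(1,1)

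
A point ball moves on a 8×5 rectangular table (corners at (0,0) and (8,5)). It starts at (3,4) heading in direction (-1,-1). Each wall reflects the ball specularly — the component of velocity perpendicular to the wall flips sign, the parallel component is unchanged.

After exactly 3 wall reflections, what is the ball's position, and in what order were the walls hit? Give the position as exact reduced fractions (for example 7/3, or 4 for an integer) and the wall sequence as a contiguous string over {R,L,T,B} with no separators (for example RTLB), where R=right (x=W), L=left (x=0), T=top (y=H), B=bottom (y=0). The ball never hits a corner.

Final position: (6,5)
Wall sequence: LBT

1. t=3 → L at (0,1); v=(1,-1)
2. t=1 → B at (1,0); v=(1,1)
3. t=5 → T at (6,5); v=(1,-1)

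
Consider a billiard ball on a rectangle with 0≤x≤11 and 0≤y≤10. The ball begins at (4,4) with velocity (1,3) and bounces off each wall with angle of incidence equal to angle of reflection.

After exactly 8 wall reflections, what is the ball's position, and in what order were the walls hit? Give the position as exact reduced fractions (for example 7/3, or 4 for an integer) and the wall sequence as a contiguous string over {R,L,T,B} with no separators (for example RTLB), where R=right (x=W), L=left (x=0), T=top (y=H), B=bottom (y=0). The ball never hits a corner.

1. t=2 → T at (6,10); v=(1,-3)
2. t=10/3 → B at (28/3,0); v=(1,3)
3. t=5/3 → R at (11,5); v=(-1,3)
4. t=5/3 → T at (28/3,10); v=(-1,-3)
5. t=10/3 → B at (6,0); v=(-1,3)
6. t=10/3 → T at (8/3,10); v=(-1,-3)
7. t=8/3 → L at (0,2); v=(1,-3)
8. t=2/3 → B at (2/3,0); v=(1,3)

Final position: (2/3,0)
Wall sequence: TBRTBTLB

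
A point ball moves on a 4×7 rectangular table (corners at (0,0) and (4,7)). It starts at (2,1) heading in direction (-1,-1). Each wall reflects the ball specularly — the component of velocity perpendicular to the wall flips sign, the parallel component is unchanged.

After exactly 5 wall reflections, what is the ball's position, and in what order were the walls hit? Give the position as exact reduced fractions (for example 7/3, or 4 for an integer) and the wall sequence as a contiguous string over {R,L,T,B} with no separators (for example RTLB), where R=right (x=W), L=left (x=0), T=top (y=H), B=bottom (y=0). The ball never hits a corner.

Final position: (0,5)
Wall sequence: BLRTL

1. t=1 → B at (1,0); v=(-1,1)
2. t=1 → L at (0,1); v=(1,1)
3. t=4 → R at (4,5); v=(-1,1)
4. t=2 → T at (2,7); v=(-1,-1)
5. t=2 → L at (0,5); v=(1,-1)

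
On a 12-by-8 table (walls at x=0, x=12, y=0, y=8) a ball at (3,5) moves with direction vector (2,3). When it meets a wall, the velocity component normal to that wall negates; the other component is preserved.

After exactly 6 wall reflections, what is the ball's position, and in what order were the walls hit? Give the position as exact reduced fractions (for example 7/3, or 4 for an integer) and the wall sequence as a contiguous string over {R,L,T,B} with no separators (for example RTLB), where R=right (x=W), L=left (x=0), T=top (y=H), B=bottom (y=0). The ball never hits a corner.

Final position: (0,9/2)
Wall sequence: TBRTBL

1. t=1 → T at (5,8); v=(2,-3)
2. t=8/3 → B at (31/3,0); v=(2,3)
3. t=5/6 → R at (12,5/2); v=(-2,3)
4. t=11/6 → T at (25/3,8); v=(-2,-3)
5. t=8/3 → B at (3,0); v=(-2,3)
6. t=3/2 → L at (0,9/2); v=(2,3)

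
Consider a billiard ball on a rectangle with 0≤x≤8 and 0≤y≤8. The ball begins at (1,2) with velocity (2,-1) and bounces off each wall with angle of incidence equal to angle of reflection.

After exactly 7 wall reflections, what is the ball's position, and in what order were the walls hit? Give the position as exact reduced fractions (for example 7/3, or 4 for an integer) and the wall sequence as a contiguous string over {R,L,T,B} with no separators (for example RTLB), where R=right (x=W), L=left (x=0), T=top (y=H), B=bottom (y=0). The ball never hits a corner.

1. t=2 → B at (5,0); v=(2,1)
2. t=3/2 → R at (8,3/2); v=(-2,1)
3. t=4 → L at (0,11/2); v=(2,1)
4. t=5/2 → T at (5,8); v=(2,-1)
5. t=3/2 → R at (8,13/2); v=(-2,-1)
6. t=4 → L at (0,5/2); v=(2,-1)
7. t=5/2 → B at (5,0); v=(2,1)

Final position: (5,0)
Wall sequence: BRLTRLB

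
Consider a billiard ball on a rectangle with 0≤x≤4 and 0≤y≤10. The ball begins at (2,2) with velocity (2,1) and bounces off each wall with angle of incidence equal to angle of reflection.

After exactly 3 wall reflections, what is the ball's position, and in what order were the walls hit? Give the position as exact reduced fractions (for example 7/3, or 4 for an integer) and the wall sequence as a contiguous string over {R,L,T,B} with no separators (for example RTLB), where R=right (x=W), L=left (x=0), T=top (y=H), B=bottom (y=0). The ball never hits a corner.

Final position: (4,7)
Wall sequence: RLR

1. t=1 → R at (4,3); v=(-2,1)
2. t=2 → L at (0,5); v=(2,1)
3. t=2 → R at (4,7); v=(-2,1)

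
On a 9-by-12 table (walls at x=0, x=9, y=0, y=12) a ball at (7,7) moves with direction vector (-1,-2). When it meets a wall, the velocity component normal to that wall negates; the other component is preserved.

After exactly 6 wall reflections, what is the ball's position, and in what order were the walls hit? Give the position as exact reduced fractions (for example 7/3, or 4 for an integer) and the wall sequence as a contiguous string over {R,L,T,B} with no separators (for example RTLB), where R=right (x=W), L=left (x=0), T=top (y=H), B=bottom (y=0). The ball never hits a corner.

1. t=7/2 → B at (7/2,0); v=(-1,2)
2. t=7/2 → L at (0,7); v=(1,2)
3. t=5/2 → T at (5/2,12); v=(1,-2)
4. t=6 → B at (17/2,0); v=(1,2)
5. t=1/2 → R at (9,1); v=(-1,2)
6. t=11/2 → T at (7/2,12); v=(-1,-2)

Final position: (7/2,12)
Wall sequence: BLTBRT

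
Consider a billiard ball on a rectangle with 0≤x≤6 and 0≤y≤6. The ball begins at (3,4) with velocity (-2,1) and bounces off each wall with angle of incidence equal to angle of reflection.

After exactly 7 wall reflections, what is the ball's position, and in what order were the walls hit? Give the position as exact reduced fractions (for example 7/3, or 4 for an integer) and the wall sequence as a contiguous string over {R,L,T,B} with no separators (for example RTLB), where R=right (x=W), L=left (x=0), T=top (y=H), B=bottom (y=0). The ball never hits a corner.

1. t=3/2 → L at (0,11/2); v=(2,1)
2. t=1/2 → T at (1,6); v=(2,-1)
3. t=5/2 → R at (6,7/2); v=(-2,-1)
4. t=3 → L at (0,1/2); v=(2,-1)
5. t=1/2 → B at (1,0); v=(2,1)
6. t=5/2 → R at (6,5/2); v=(-2,1)
7. t=3 → L at (0,11/2); v=(2,1)

Final position: (0,11/2)
Wall sequence: LTRLBRL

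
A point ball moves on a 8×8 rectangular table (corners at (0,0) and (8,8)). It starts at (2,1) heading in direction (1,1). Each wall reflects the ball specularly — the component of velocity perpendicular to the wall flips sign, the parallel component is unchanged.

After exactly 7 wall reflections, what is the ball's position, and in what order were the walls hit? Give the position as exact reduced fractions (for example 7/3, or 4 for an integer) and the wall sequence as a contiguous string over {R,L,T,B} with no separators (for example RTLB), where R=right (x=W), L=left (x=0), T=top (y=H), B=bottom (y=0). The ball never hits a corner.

Final position: (0,1)
Wall sequence: RTLBRTL

1. t=6 → R at (8,7); v=(-1,1)
2. t=1 → T at (7,8); v=(-1,-1)
3. t=7 → L at (0,1); v=(1,-1)
4. t=1 → B at (1,0); v=(1,1)
5. t=7 → R at (8,7); v=(-1,1)
6. t=1 → T at (7,8); v=(-1,-1)
7. t=7 → L at (0,1); v=(1,-1)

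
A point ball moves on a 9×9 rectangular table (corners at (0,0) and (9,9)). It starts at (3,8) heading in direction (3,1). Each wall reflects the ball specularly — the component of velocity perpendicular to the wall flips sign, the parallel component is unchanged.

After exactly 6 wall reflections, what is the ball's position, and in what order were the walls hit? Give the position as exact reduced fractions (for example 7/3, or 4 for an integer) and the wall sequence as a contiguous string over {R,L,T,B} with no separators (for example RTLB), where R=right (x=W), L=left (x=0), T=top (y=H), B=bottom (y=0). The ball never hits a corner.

Final position: (0,1)
Wall sequence: TRLRBL

1. t=1 → T at (6,9); v=(3,-1)
2. t=1 → R at (9,8); v=(-3,-1)
3. t=3 → L at (0,5); v=(3,-1)
4. t=3 → R at (9,2); v=(-3,-1)
5. t=2 → B at (3,0); v=(-3,1)
6. t=1 → L at (0,1); v=(3,1)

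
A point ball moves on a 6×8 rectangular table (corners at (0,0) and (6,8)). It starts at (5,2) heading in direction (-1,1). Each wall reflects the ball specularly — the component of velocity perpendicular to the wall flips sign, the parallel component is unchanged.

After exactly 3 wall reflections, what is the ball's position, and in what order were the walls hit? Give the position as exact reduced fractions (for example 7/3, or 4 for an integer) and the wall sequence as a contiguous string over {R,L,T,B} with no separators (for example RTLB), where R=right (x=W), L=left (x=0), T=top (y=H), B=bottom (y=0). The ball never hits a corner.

Final position: (6,3)
Wall sequence: LTR

1. t=5 → L at (0,7); v=(1,1)
2. t=1 → T at (1,8); v=(1,-1)
3. t=5 → R at (6,3); v=(-1,-1)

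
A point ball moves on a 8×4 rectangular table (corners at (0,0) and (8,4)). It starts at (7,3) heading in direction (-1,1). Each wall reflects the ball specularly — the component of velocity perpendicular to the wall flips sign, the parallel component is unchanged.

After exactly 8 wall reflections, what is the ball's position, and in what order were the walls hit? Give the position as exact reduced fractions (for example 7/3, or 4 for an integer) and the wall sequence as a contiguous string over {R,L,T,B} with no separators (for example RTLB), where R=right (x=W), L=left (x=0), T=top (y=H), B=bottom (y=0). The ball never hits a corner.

1. t=1 → T at (6,4); v=(-1,-1)
2. t=4 → B at (2,0); v=(-1,1)
3. t=2 → L at (0,2); v=(1,1)
4. t=2 → T at (2,4); v=(1,-1)
5. t=4 → B at (6,0); v=(1,1)
6. t=2 → R at (8,2); v=(-1,1)
7. t=2 → T at (6,4); v=(-1,-1)
8. t=4 → B at (2,0); v=(-1,1)

Final position: (2,0)
Wall sequence: TBLTBRTB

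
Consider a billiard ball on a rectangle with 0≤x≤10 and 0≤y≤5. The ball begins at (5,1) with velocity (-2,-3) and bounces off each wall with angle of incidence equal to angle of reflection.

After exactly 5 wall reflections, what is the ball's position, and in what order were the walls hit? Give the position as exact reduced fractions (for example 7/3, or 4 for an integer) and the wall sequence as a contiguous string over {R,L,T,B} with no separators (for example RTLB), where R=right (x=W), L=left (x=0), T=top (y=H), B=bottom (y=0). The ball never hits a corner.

1. t=1/3 → B at (13/3,0); v=(-2,3)
2. t=5/3 → T at (1,5); v=(-2,-3)
3. t=1/2 → L at (0,7/2); v=(2,-3)
4. t=7/6 → B at (7/3,0); v=(2,3)
5. t=5/3 → T at (17/3,5); v=(2,-3)

Final position: (17/3,5)
Wall sequence: BTLBT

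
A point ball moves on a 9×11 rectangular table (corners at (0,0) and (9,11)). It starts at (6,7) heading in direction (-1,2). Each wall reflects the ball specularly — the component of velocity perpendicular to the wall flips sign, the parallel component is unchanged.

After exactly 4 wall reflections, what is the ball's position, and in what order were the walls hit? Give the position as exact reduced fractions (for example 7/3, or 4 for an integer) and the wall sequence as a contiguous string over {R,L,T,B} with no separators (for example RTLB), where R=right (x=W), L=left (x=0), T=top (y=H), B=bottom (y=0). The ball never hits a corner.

1. t=2 → T at (4,11); v=(-1,-2)
2. t=4 → L at (0,3); v=(1,-2)
3. t=3/2 → B at (3/2,0); v=(1,2)
4. t=11/2 → T at (7,11); v=(1,-2)

Final position: (7,11)
Wall sequence: TLBT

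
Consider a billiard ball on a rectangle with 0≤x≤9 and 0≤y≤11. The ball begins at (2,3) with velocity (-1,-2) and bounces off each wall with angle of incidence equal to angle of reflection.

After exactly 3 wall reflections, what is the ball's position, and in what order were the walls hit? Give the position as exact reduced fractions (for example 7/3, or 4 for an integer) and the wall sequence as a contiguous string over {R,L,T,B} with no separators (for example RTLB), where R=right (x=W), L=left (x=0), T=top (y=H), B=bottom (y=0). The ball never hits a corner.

Final position: (5,11)
Wall sequence: BLT

1. t=3/2 → B at (1/2,0); v=(-1,2)
2. t=1/2 → L at (0,1); v=(1,2)
3. t=5 → T at (5,11); v=(1,-2)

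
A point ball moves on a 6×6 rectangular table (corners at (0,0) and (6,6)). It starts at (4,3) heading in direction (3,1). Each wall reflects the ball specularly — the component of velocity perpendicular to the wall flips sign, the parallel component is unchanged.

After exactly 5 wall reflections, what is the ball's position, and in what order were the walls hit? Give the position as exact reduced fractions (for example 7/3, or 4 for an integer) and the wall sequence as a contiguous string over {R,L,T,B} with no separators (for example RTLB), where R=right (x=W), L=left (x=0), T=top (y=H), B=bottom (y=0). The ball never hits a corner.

Final position: (0,7/3)
Wall sequence: RLTRL

1. t=2/3 → R at (6,11/3); v=(-3,1)
2. t=2 → L at (0,17/3); v=(3,1)
3. t=1/3 → T at (1,6); v=(3,-1)
4. t=5/3 → R at (6,13/3); v=(-3,-1)
5. t=2 → L at (0,7/3); v=(3,-1)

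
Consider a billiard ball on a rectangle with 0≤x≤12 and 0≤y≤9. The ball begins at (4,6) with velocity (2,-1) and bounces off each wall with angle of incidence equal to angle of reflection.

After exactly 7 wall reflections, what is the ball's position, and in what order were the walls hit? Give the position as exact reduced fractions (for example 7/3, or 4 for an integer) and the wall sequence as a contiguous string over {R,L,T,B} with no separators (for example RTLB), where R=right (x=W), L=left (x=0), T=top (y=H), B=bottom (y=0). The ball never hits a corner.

Final position: (4,0)
Wall sequence: RBLTRLB

1. t=4 → R at (12,2); v=(-2,-1)
2. t=2 → B at (8,0); v=(-2,1)
3. t=4 → L at (0,4); v=(2,1)
4. t=5 → T at (10,9); v=(2,-1)
5. t=1 → R at (12,8); v=(-2,-1)
6. t=6 → L at (0,2); v=(2,-1)
7. t=2 → B at (4,0); v=(2,1)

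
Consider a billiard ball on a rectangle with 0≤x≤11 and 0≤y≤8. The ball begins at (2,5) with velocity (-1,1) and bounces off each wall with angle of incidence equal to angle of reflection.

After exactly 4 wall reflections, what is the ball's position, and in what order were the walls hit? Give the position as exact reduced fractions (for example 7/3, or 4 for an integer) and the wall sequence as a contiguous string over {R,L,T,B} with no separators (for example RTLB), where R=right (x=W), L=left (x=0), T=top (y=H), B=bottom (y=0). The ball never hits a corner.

1. t=2 → L at (0,7); v=(1,1)
2. t=1 → T at (1,8); v=(1,-1)
3. t=8 → B at (9,0); v=(1,1)
4. t=2 → R at (11,2); v=(-1,1)

Final position: (11,2)
Wall sequence: LTBR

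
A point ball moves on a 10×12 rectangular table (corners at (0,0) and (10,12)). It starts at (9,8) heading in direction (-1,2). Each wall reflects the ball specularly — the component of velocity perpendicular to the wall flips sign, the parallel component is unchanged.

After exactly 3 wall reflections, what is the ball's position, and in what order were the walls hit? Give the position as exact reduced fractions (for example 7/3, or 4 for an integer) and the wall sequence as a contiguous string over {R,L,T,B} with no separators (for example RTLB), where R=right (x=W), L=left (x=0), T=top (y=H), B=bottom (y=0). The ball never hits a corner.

1. t=2 → T at (7,12); v=(-1,-2)
2. t=6 → B at (1,0); v=(-1,2)
3. t=1 → L at (0,2); v=(1,2)

Final position: (0,2)
Wall sequence: TBL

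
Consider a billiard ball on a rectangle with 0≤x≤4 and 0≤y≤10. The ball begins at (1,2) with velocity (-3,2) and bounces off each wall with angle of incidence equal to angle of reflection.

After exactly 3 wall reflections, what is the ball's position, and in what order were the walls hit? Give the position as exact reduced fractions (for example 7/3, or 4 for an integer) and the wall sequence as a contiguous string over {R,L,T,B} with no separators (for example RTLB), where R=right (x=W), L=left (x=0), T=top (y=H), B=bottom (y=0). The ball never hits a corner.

1. t=1/3 → L at (0,8/3); v=(3,2)
2. t=4/3 → R at (4,16/3); v=(-3,2)
3. t=4/3 → L at (0,8); v=(3,2)

Final position: (0,8)
Wall sequence: LRL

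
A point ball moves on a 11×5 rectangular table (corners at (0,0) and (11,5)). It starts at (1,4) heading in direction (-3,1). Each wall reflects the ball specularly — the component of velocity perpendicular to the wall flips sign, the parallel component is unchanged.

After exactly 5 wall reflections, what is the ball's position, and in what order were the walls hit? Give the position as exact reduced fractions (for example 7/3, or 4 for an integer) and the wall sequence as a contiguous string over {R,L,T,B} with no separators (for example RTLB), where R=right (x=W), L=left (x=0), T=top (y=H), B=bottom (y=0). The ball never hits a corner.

Final position: (0,5/3)
Wall sequence: LTRBL

1. t=1/3 → L at (0,13/3); v=(3,1)
2. t=2/3 → T at (2,5); v=(3,-1)
3. t=3 → R at (11,2); v=(-3,-1)
4. t=2 → B at (5,0); v=(-3,1)
5. t=5/3 → L at (0,5/3); v=(3,1)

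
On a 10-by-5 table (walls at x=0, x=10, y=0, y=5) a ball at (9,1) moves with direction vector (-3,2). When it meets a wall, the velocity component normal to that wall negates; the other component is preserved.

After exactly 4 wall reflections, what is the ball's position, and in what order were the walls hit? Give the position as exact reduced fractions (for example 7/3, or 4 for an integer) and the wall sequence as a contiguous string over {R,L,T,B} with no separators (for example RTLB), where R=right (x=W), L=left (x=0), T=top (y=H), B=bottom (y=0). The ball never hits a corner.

Final position: (10,11/3)
Wall sequence: TLBR

1. t=2 → T at (3,5); v=(-3,-2)
2. t=1 → L at (0,3); v=(3,-2)
3. t=3/2 → B at (9/2,0); v=(3,2)
4. t=11/6 → R at (10,11/3); v=(-3,2)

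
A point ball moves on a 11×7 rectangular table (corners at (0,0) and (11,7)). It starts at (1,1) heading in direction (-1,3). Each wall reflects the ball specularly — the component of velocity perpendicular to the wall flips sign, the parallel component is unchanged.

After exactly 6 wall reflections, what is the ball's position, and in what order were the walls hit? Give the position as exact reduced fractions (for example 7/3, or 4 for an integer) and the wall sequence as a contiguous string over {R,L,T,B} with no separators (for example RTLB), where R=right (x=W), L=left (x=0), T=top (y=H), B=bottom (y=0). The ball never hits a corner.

Final position: (31/3,7)
Wall sequence: LTBTBT

1. t=1 → L at (0,4); v=(1,3)
2. t=1 → T at (1,7); v=(1,-3)
3. t=7/3 → B at (10/3,0); v=(1,3)
4. t=7/3 → T at (17/3,7); v=(1,-3)
5. t=7/3 → B at (8,0); v=(1,3)
6. t=7/3 → T at (31/3,7); v=(1,-3)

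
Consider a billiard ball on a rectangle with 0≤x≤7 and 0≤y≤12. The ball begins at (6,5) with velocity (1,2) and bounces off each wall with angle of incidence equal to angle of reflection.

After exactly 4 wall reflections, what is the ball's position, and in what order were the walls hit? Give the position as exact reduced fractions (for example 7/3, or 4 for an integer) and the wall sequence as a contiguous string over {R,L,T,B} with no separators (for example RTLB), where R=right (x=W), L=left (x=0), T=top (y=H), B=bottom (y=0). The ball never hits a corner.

Final position: (3/2,0)
Wall sequence: RTLB

1. t=1 → R at (7,7); v=(-1,2)
2. t=5/2 → T at (9/2,12); v=(-1,-2)
3. t=9/2 → L at (0,3); v=(1,-2)
4. t=3/2 → B at (3/2,0); v=(1,2)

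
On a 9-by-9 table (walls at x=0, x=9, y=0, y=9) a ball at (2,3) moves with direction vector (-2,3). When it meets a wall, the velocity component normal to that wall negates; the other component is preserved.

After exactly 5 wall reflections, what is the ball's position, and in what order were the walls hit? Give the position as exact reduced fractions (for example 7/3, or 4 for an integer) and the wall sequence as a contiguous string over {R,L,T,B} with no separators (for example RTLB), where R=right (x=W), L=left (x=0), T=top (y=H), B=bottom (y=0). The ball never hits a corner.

1. t=1 → L at (0,6); v=(2,3)
2. t=1 → T at (2,9); v=(2,-3)
3. t=3 → B at (8,0); v=(2,3)
4. t=1/2 → R at (9,3/2); v=(-2,3)
5. t=5/2 → T at (4,9); v=(-2,-3)

Final position: (4,9)
Wall sequence: LTBRT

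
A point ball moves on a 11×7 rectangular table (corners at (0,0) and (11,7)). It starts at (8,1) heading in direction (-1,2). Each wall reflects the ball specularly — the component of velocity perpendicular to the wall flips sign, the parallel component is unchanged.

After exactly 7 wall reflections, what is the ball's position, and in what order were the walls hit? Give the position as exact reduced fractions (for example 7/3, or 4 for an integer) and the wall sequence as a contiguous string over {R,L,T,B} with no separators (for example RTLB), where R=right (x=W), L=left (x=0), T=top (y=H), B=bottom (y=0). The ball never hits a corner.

Final position: (11,3)
Wall sequence: TBLTBTR

1. t=3 → T at (5,7); v=(-1,-2)
2. t=7/2 → B at (3/2,0); v=(-1,2)
3. t=3/2 → L at (0,3); v=(1,2)
4. t=2 → T at (2,7); v=(1,-2)
5. t=7/2 → B at (11/2,0); v=(1,2)
6. t=7/2 → T at (9,7); v=(1,-2)
7. t=2 → R at (11,3); v=(-1,-2)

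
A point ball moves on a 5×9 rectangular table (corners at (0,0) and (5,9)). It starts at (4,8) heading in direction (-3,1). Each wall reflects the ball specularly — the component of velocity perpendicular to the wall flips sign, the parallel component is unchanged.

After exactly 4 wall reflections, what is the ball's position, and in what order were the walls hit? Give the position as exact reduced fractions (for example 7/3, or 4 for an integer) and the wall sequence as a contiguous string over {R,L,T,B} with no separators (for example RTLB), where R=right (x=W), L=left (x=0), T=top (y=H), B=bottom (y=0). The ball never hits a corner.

1. t=1 → T at (1,9); v=(-3,-1)
2. t=1/3 → L at (0,26/3); v=(3,-1)
3. t=5/3 → R at (5,7); v=(-3,-1)
4. t=5/3 → L at (0,16/3); v=(3,-1)

Final position: (0,16/3)
Wall sequence: TLRL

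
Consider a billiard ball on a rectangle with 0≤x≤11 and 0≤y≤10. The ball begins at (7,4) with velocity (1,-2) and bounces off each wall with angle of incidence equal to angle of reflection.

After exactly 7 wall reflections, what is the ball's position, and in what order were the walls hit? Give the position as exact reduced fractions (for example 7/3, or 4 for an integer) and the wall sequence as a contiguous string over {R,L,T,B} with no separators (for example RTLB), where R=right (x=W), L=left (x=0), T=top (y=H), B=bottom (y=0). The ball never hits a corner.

1. t=2 → B at (9,0); v=(1,2)
2. t=2 → R at (11,4); v=(-1,2)
3. t=3 → T at (8,10); v=(-1,-2)
4. t=5 → B at (3,0); v=(-1,2)
5. t=3 → L at (0,6); v=(1,2)
6. t=2 → T at (2,10); v=(1,-2)
7. t=5 → B at (7,0); v=(1,2)

Final position: (7,0)
Wall sequence: BRTBLTB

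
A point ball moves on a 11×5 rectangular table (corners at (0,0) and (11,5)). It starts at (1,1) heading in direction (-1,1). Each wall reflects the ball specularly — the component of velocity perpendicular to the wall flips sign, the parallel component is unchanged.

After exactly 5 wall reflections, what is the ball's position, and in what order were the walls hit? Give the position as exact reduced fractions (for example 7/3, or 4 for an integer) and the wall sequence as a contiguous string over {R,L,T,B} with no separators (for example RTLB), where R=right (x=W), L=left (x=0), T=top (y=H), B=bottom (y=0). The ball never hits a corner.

1. t=1 → L at (0,2); v=(1,1)
2. t=3 → T at (3,5); v=(1,-1)
3. t=5 → B at (8,0); v=(1,1)
4. t=3 → R at (11,3); v=(-1,1)
5. t=2 → T at (9,5); v=(-1,-1)

Final position: (9,5)
Wall sequence: LTBRT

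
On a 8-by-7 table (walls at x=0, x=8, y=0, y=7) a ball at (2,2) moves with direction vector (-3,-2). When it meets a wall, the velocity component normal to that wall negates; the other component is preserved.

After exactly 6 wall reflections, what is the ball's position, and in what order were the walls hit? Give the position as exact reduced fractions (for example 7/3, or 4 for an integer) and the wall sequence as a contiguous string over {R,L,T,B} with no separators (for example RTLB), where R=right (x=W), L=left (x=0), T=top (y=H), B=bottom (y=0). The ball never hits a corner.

Final position: (6,0)
Wall sequence: LBRTLB

1. t=2/3 → L at (0,2/3); v=(3,-2)
2. t=1/3 → B at (1,0); v=(3,2)
3. t=7/3 → R at (8,14/3); v=(-3,2)
4. t=7/6 → T at (9/2,7); v=(-3,-2)
5. t=3/2 → L at (0,4); v=(3,-2)
6. t=2 → B at (6,0); v=(3,2)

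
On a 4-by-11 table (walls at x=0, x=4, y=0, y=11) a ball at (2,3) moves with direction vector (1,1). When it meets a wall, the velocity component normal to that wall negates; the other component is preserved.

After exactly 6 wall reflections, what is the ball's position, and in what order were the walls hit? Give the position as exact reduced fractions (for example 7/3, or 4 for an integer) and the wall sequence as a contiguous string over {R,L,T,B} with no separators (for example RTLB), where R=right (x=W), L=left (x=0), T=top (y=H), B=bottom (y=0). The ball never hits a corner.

Final position: (4,1)
Wall sequence: RLTRLR

1. t=2 → R at (4,5); v=(-1,1)
2. t=4 → L at (0,9); v=(1,1)
3. t=2 → T at (2,11); v=(1,-1)
4. t=2 → R at (4,9); v=(-1,-1)
5. t=4 → L at (0,5); v=(1,-1)
6. t=4 → R at (4,1); v=(-1,-1)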